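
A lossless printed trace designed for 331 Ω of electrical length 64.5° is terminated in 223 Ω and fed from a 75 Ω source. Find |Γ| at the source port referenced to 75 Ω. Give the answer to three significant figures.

|Γ| ≈ 0.71

tan(βl) = 2.1
Z_in = Z_0·(Z_L + jZ_0·tanβl)/(Z_0 + jZ_L·tanβl) = 402 + j127 Ω
Γ_s = (Z_in − Z_s)/(Z_in + Z_s) = (327 + j127)/(477 + j127), |Γ_s| = 0.71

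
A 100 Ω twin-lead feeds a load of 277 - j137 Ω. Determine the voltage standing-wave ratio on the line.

VSWR ≈ 3.52

Γ = (Z_L − Z_0)/(Z_L + Z_0) = (177 − j137)/(377 − j137)
|Γ| = 224/401 = 0.558
VSWR = (1 + |Γ|)/(1 − |Γ|) = 1.56/0.442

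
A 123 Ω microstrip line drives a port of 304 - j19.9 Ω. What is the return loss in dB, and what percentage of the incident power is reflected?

Γ = (181 − j19.9)/(427 − j19.9), |Γ| = 0.426
RL = −20·log₁₀(0.426) = 7.41 dB
P_refl/P_inc = |Γ|² = 0.181

RL ≈ 7.41 dB; 18.1% of incident power reflected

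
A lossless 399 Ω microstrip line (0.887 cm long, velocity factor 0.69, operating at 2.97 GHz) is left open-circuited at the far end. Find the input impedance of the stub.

λ = v/f = 0.69·c / 2.97 GHz = 0.0697 m
βl = 2π·l/λ = 2π × 0.127 = 45.8°
tan(βl) = 1.03
For an open-circuited stub, Z_in = −jZ_0·cot(βl) = −jZ_0/tan(βl)

Z_in ≈ −j388 Ω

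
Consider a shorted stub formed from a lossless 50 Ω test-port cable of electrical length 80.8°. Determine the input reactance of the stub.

X_in ≈ 309 Ω (inductive)

tan(βl) = 6.17
For a shorted stub, Z_in = jZ_0·tan(βl)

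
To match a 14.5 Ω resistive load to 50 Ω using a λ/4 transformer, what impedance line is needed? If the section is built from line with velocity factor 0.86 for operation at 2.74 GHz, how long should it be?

Z_qwt ≈ 26.9 Ω; length ≈ 2.35 cm

Z_qwt = √(Z_0·R_L) = √(50 × 14.5) = √725
λ = 0.86·c/f = 0.0942 m, so l = λ/4 = 0.0235 m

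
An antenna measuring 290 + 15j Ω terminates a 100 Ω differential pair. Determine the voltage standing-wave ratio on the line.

Γ = (Z_L − Z_0)/(Z_L + Z_0) = (190 + j15)/(390 + j15)
|Γ| = 191/390 = 0.488
VSWR = (1 + |Γ|)/(1 − |Γ|) = 1.49/0.512

VSWR ≈ 2.91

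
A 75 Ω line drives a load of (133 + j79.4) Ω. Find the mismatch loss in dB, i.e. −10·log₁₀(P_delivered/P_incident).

mismatch loss ≈ 0.942 dB

Γ = (58 + j79.4)/(208 + j79.4), |Γ| = 0.442
|Γ|² = 0.195, so P_del/P_inc = 1 − |Γ|² = 0.805
ML = −10·log₁₀(1 − |Γ|²)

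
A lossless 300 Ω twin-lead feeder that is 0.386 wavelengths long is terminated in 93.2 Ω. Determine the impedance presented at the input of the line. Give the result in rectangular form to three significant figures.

Z_in ≈ 153 − j220 Ω

βl = 2π × 0.386 = 139°
tan(βl) = tan(139°) = -0.871
Z_in = Z_0·(Z_L + jZ_0·tanβl)/(Z_0 + jZ_L·tanβl)
     = 300·(93.2 − j261)/(300 − j81.1)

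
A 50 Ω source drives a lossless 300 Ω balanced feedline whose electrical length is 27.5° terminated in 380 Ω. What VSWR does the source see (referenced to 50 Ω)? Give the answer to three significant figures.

tan(βl) = 0.521
Z_in = Z_0·(Z_L + jZ_0·tanβl)/(Z_0 + jZ_L·tanβl) = 337 − j65.8 Ω
Γ_s = (Z_in − Z_s)/(Z_in + Z_s) = (287 − j65.8)/(387 − j65.8), |Γ_s| = 0.75
VSWR = (1 + |Γ_s|)/(1 − |Γ_s|)

VSWR ≈ 7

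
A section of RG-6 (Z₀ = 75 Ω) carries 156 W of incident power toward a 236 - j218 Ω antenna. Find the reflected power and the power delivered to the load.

|Γ| = |(161 − j218)/(311 − j218)| = 0.714
|Γ|² = 0.509
P_refl = |Γ|²·P_inc = 79.4 W, P_del = (1 − |Γ|²)·P_inc = 76.6 W

P_reflected ≈ 79.4 W; P_delivered ≈ 76.6 W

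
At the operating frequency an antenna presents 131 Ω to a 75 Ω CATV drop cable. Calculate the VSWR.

For a purely resistive load, VSWR = R_L/Z_0 or Z_0/R_L (whichever > 1) = 131/75

VSWR ≈ 1.75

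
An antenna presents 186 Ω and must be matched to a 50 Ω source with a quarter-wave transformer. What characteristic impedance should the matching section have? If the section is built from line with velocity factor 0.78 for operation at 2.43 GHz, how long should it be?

Z_qwt = √(Z_0·R_L) = √(50 × 186) = √9300
λ = 0.78·c/f = 0.0963 m, so l = λ/4 = 0.0241 m

Z_qwt ≈ 96.4 Ω; length ≈ 2.41 cm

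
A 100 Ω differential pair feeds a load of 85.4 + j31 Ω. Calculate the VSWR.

Γ = (Z_L − Z_0)/(Z_L + Z_0) = (-14.6 + j31)/(185.4 + j31)
|Γ| = 34.3/188 = 0.182
VSWR = (1 + |Γ|)/(1 − |Γ|) = 1.18/0.818

VSWR ≈ 1.45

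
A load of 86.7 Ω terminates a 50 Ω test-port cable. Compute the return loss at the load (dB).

RL ≈ 11.4 dB

Γ = (86.7 − 50)/(86.7 + 50) = 0.268
RL = −20·log₁₀|Γ| = −20·log₁₀(0.268)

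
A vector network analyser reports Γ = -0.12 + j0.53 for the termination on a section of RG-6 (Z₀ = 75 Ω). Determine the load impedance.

Z_L ≈ 34.4 + j51.8 Ω

Z_L = Z_0·(1 + Γ)/(1 − Γ) = 75·(0.88 + j0.53)/(1.12 − j0.53)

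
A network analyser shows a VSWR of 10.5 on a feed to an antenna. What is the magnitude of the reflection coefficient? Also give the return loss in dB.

|Γ| ≈ 0.826; return loss ≈ 1.66 dB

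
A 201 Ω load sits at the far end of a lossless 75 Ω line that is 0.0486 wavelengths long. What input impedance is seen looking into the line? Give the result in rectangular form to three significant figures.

Z_in ≈ 129 − j85.3 Ω

βl = 2π × 0.0486 = 17.5°
tan(βl) = tan(17.5°) = 0.315
Z_in = Z_0·(Z_L + jZ_0·tanβl)/(Z_0 + jZ_L·tanβl)
     = 75·(201 + j23.6)/(75 + j63.4)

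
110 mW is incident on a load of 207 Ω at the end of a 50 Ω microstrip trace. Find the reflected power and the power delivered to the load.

P_reflected ≈ 41.1 mW; P_delivered ≈ 68.9 mW

Γ = (207 − 50)/(207 + 50) = 0.611
|Γ|² = 0.373
P_refl = |Γ|²·P_inc = 41.1 mW, P_del = (1 − |Γ|²)·P_inc = 68.9 mW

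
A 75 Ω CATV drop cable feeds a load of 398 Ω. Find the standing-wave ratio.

VSWR ≈ 5.31

Γ = (398 − 75)/(398 + 75) = 0.683
VSWR = (1 + 0.683)/(1 − 0.683)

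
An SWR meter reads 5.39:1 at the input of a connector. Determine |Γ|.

|Γ| = (S − 1)/(S + 1) = (5.39 − 1)/(5.39 + 1) = 4.39/6.39

|Γ| ≈ 0.687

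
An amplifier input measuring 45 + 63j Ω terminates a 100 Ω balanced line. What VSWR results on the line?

VSWR ≈ 3.25

Γ = (Z_L − Z_0)/(Z_L + Z_0) = (-55 + j63)/(145 + j63)
|Γ| = 83.6/158 = 0.529
VSWR = (1 + |Γ|)/(1 − |Γ|) = 1.53/0.471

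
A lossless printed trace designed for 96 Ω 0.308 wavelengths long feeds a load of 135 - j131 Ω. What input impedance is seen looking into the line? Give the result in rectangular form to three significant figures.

βl = 2π × 0.308 = 111°
tan(βl) = tan(111°) = -2.62
Z_in = Z_0·(Z_L + jZ_0·tanβl)/(Z_0 + jZ_L·tanβl)
     = 96·(135 − j383)/(-247 − j354)

Z_in ≈ 52.5 + j73.3 Ω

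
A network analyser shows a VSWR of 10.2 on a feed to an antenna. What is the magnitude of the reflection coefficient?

|Γ| ≈ 0.821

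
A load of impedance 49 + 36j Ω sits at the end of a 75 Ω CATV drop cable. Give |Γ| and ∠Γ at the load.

Γ ≈ 0.344 ∠ 110°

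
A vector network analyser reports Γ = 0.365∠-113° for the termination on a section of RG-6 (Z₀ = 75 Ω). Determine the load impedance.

Z_L = Z_0·(1 + Γ)/(1 − Γ) = 75·(0.857 − j0.336)/(1.14 + j0.336)

Z_L ≈ 45.8 − j35.5 Ω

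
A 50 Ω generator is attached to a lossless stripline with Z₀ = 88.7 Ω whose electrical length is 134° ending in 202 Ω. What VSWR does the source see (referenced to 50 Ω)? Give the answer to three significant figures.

VSWR ≈ 2.78

tan(βl) = -1.04
Z_in = Z_0·(Z_L + jZ_0·tanβl)/(Z_0 + jZ_L·tanβl) = 63.8 + j58.6 Ω
Γ_s = (Z_in − Z_s)/(Z_in + Z_s) = (13.8 + j58.6)/(114 + j58.6), |Γ_s| = 0.47
VSWR = (1 + |Γ_s|)/(1 − |Γ_s|)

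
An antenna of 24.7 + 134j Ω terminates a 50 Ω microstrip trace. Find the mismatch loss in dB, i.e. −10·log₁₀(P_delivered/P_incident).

mismatch loss ≈ 6.78 dB

Γ = (-25.3 + j134)/(74.7 + j134), |Γ| = 0.889
|Γ|² = 0.79, so P_del/P_inc = 1 − |Γ|² = 0.21
ML = −10·log₁₀(1 − |Γ|²)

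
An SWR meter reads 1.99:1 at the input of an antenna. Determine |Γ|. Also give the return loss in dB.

|Γ| ≈ 0.331; return loss ≈ 9.6 dB

|Γ| = (S − 1)/(S + 1) = (1.99 − 1)/(1.99 + 1) = 0.99/2.99
RL = −20·log₁₀|Γ| = −20·log₁₀(0.331)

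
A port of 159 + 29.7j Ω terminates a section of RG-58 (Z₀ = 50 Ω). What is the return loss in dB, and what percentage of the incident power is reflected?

Γ = (109 + j29.7)/(209 + j29.7), |Γ| = 0.535
RL = −20·log₁₀(0.535) = 5.43 dB
P_refl/P_inc = |Γ|² = 0.286

RL ≈ 5.43 dB; 28.6% of incident power reflected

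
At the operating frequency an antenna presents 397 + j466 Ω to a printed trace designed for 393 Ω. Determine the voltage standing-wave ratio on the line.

VSWR ≈ 3.07

Γ = (Z_L − Z_0)/(Z_L + Z_0) = (4 + j466)/(790 + j466)
|Γ| = 466/917 = 0.508
VSWR = (1 + |Γ|)/(1 − |Γ|) = 1.51/0.492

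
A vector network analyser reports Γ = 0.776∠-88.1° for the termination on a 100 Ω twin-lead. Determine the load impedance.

Z_L ≈ 25.7 − j100 Ω

Z_L = Z_0·(1 + Γ)/(1 − Γ) = 100·(1.03 − j0.776)/(0.974 + j0.776)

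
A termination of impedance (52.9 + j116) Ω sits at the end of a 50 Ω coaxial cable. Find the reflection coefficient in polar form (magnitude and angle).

Γ ≈ 0.748 ∠ 40.1°

Γ = (Z_L − Z_0)/(Z_L + Z_0) = (2.9 + j116)/(102.9 + j116)
|Γ| = 116/155 = 0.748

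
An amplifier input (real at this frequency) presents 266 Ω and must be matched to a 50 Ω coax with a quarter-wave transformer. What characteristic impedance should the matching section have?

Z_qwt = √(Z_0·R_L) = √(50 × 266) = √13300

Z_qwt ≈ 115 Ω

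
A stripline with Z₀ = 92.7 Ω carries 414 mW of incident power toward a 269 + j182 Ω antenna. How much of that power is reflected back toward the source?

P_reflected ≈ 162 mW

|Γ| = |(176.3 + j182)/(361.7 + j182)| = 0.626
|Γ|² = 0.392
P_refl = |Γ|²·P_inc = 162 mW, P_del = (1 − |Γ|²)·P_inc = 252 mW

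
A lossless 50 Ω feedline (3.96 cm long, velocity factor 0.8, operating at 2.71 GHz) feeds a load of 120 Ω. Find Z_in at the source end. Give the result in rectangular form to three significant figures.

Z_in ≈ 79.7 + j48.7 Ω

λ = v/f = 0.8·c / 2.71 GHz = 0.0886 m
βl = 2π·l/λ = 2π × 0.447 = 161°
tan(βl) = tan(161°) = -0.345
Z_in = Z_0·(Z_L + jZ_0·tanβl)/(Z_0 + jZ_L·tanβl)
     = 50·(120 − j17.2)/(50 − j41.4)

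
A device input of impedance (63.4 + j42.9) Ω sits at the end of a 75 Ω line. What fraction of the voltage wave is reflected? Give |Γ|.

|Γ| ≈ 0.307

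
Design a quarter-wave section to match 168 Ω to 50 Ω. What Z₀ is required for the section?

Z_qwt ≈ 91.7 Ω

Z_qwt = √(Z_0·R_L) = √(50 × 168) = √8400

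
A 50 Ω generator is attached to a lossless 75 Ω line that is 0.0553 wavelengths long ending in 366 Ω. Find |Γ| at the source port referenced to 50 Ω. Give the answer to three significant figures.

βl = 2π × 0.0553 = 19.9°
tan(βl) = 0.362
Z_in = Z_0·(Z_L + jZ_0·tanβl)/(Z_0 + jZ_L·tanβl) = 100 − j150 Ω
Γ_s = (Z_in − Z_s)/(Z_in + Z_s) = (50.4 − j150)/(150 − j150), |Γ_s| = 0.746

|Γ| ≈ 0.746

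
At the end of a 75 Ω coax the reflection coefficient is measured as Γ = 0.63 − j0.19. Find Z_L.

Z_L = Z_0·(1 + Γ)/(1 − Γ) = 75·(1.63 − j0.19)/(0.37 + j0.19)

Z_L ≈ 246 − j165 Ω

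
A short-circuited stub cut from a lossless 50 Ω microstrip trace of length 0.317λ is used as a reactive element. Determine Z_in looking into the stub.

Z_in ≈ −j112 Ω

βl = 2π × 0.317 = 114°
tan(βl) = -2.23
For a short-circuited stub, Z_in = jZ_0·tan(βl)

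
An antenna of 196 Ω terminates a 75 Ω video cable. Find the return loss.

RL ≈ 7 dB

Γ = (196 − 75)/(196 + 75) = 0.446
RL = −20·log₁₀|Γ| = −20·log₁₀(0.446)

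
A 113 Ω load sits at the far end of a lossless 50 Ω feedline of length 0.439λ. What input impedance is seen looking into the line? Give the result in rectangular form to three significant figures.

Z_in ≈ 71.8 + j45.2 Ω

βl = 2π × 0.439 = 158°
tan(βl) = tan(158°) = -0.403
Z_in = Z_0·(Z_L + jZ_0·tanβl)/(Z_0 + jZ_L·tanβl)
     = 50·(113 − j20.2)/(50 − j45.6)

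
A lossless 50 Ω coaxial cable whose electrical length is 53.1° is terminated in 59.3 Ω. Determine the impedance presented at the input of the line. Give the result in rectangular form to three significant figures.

Z_in ≈ 47.1 − j7.75 Ω

tan(βl) = tan(53.1°) = 1.33
Z_in = Z_0·(Z_L + jZ_0·tanβl)/(Z_0 + jZ_L·tanβl)
     = 50·(59.3 + j66.6)/(50 + j79)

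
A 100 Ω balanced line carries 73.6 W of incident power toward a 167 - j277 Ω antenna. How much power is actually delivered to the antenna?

|Γ| = |(67 − j277)/(267 − j277)| = 0.741
|Γ|² = 0.549
P_refl = |Γ|²·P_inc = 40.4 W, P_del = (1 − |Γ|²)·P_inc = 33.2 W

P_delivered ≈ 33.2 W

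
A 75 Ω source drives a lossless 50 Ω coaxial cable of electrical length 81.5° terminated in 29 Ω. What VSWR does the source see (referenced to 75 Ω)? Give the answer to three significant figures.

VSWR ≈ 1.22

tan(βl) = 6.69
Z_in = Z_0·(Z_L + jZ_0·tanβl)/(Z_0 + jZ_L·tanβl) = 82.6 + j13.8 Ω
Γ_s = (Z_in − Z_s)/(Z_in + Z_s) = (7.65 + j13.8)/(158 + j13.8), |Γ_s| = 0.0998
VSWR = (1 + |Γ_s|)/(1 − |Γ_s|)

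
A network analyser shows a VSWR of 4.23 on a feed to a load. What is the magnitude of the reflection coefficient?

|Γ| ≈ 0.618

|Γ| = (S − 1)/(S + 1) = (4.23 − 1)/(4.23 + 1) = 3.23/5.23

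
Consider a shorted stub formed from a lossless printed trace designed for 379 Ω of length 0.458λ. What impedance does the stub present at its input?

βl = 2π × 0.458 = 165°
tan(βl) = -0.27
For a shorted stub, Z_in = jZ_0·tan(βl)

Z_in ≈ −j102 Ω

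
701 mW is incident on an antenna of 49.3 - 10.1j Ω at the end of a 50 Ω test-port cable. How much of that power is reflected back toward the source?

P_reflected ≈ 7.21 mW

|Γ| = |(-0.7 − j10.1)/(99.3 − j10.1)| = 0.101
|Γ|² = 0.0103
P_refl = |Γ|²·P_inc = 7.21 mW, P_del = (1 − |Γ|²)·P_inc = 694 mW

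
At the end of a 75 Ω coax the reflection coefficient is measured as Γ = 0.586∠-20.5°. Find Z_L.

Z_L ≈ 200 − j125 Ω

Z_L = Z_0·(1 + Γ)/(1 − Γ) = 75·(1.55 − j0.205)/(0.451 + j0.205)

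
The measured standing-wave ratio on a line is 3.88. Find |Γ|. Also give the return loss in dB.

|Γ| ≈ 0.59; return loss ≈ 4.58 dB

|Γ| = (S − 1)/(S + 1) = (3.88 − 1)/(3.88 + 1) = 2.88/4.88
RL = −20·log₁₀|Γ| = −20·log₁₀(0.59)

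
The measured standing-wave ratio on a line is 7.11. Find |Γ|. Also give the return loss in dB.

|Γ| ≈ 0.753; return loss ≈ 2.46 dB

|Γ| = (S − 1)/(S + 1) = (7.11 − 1)/(7.11 + 1) = 6.11/8.11
RL = −20·log₁₀|Γ| = −20·log₁₀(0.753)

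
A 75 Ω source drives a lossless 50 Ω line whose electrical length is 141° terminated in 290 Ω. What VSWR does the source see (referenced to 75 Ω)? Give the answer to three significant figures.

VSWR ≈ 5.81

tan(βl) = -0.81
Z_in = Z_0·(Z_L + jZ_0·tanβl)/(Z_0 + jZ_L·tanβl) = 20.8 + j57.3 Ω
Γ_s = (Z_in − Z_s)/(Z_in + Z_s) = (-54.2 + j57.3)/(95.8 + j57.3), |Γ_s| = 0.706
VSWR = (1 + |Γ_s|)/(1 − |Γ_s|)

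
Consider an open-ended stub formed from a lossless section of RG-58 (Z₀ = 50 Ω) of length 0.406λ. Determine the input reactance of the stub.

βl = 2π × 0.406 = 146°
tan(βl) = -0.67
For an open-ended stub, Z_in = −jZ_0·cot(βl) = −jZ_0/tan(βl)

X_in ≈ 74.6 Ω (inductive)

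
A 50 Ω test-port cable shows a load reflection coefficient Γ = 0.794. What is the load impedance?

Z_L ≈ 435 Ω

Z_L = Z_0·(1 + Γ)/(1 − Γ) = 50·(1.79)/(0.206)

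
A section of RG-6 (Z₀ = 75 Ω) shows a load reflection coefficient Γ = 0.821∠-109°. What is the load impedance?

Z_L = Z_0·(1 + Γ)/(1 − Γ) = 75·(0.733 − j0.776)/(1.27 + j0.776)

Z_L ≈ 11.1 − j52.7 Ω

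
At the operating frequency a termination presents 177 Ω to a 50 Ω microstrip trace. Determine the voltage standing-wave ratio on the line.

VSWR ≈ 3.54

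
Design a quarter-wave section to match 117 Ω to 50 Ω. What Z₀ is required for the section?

Z_qwt = √(Z_0·R_L) = √(50 × 117) = √5850

Z_qwt ≈ 76.5 Ω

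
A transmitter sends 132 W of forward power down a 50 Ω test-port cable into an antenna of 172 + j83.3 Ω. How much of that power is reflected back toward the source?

|Γ| = |(122 + j83.3)/(222 + j83.3)| = 0.623
|Γ|² = 0.388
P_refl = |Γ|²·P_inc = 51.2 W, P_del = (1 − |Γ|²)·P_inc = 80.8 W

P_reflected ≈ 51.2 W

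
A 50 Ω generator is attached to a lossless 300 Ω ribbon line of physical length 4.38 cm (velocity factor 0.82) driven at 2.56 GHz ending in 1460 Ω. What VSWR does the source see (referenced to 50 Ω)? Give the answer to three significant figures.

λ = v/f = 0.82·c / 2.56 GHz = 0.0961 m
βl = 2π·l/λ = 2π × 0.456 = 164°
tan(βl) = -0.285
Z_in = Z_0·(Z_L + jZ_0·tanβl)/(Z_0 + jZ_L·tanβl) = 540 + j663 Ω
Γ_s = (Z_in − Z_s)/(Z_in + Z_s) = (490 + j663)/(590 + j663), |Γ_s| = 0.929
VSWR = (1 + |Γ_s|)/(1 − |Γ_s|)

VSWR ≈ 27.2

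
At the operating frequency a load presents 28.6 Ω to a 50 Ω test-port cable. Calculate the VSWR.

For a purely resistive load, VSWR = R_L/Z_0 or Z_0/R_L (whichever > 1) = 50/28.6

VSWR ≈ 1.75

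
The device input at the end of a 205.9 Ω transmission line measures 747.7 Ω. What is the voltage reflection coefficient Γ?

Γ = (Z_L − Z_0)/(Z_L + Z_0) = (747.7 − 205.9)/(747.7 + 205.9) = 541.8/953.6

Γ = 0.568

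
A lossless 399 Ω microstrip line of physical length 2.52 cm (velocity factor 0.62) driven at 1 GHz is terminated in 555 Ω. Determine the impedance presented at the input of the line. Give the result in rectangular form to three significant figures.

Z_in ≈ 363 − j121 Ω

λ = v/f = 0.62·c / 1 GHz = 0.186 m
βl = 2π·l/λ = 2π × 0.135 = 48.8°
tan(βl) = tan(48.8°) = 1.14
Z_in = Z_0·(Z_L + jZ_0·tanβl)/(Z_0 + jZ_L·tanβl)
     = 399·(555 + j455)/(399 + j633)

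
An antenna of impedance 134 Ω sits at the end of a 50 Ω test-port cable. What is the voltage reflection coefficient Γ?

Γ = 0.457

Γ = (Z_L − Z_0)/(Z_L + Z_0) = (134 − 50)/(134 + 50) = 84/184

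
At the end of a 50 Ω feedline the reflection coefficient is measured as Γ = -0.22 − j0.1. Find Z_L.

Z_L = Z_0·(1 + Γ)/(1 − Γ) = 50·(0.78 − j0.1)/(1.22 + j0.1)

Z_L ≈ 31.4 − j6.67 Ω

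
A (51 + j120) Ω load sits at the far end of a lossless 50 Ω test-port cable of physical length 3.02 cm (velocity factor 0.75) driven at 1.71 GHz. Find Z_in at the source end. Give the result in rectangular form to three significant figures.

Z_in ≈ 8.37 − j25.1 Ω

λ = v/f = 0.75·c / 1.71 GHz = 0.132 m
βl = 2π·l/λ = 2π × 0.23 = 82.6°
tan(βl) = tan(82.6°) = 7.73
Z_in = Z_0·(Z_L + jZ_0·tanβl)/(Z_0 + jZ_L·tanβl)
     = 50·(51 + j506)/(-877 + j394)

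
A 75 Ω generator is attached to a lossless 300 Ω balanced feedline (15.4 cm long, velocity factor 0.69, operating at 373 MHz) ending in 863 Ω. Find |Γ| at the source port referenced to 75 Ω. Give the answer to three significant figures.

|Γ| ≈ 0.298

λ = v/f = 0.69·c / 373 MHz = 0.555 m
βl = 2π·l/λ = 2π × 0.277 = 99.9°
tan(βl) = -5.73
Z_in = Z_0·(Z_L + jZ_0·tanβl)/(Z_0 + jZ_L·tanβl) = 107 + j45.9 Ω
Γ_s = (Z_in − Z_s)/(Z_in + Z_s) = (32.1 + j45.9)/(182 + j45.9), |Γ_s| = 0.298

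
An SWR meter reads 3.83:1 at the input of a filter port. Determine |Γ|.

|Γ| = (S − 1)/(S + 1) = (3.83 − 1)/(3.83 + 1) = 2.83/4.83

|Γ| ≈ 0.586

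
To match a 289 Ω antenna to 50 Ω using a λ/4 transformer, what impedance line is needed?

Z_qwt ≈ 120 Ω

Z_qwt = √(Z_0·R_L) = √(50 × 289) = √14450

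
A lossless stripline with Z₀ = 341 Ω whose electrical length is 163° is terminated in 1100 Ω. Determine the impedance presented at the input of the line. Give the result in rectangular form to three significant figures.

Z_in ≈ 610 + j497 Ω

tan(βl) = tan(163°) = -0.306
Z_in = Z_0·(Z_L + jZ_0·tanβl)/(Z_0 + jZ_L·tanβl)
     = 341·(1100 − j104)/(341 − j336)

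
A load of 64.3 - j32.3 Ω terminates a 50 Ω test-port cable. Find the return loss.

RL ≈ 10.5 dB

Γ = (14.3 − j32.3)/(114.3 − j32.3), |Γ| = 0.297
RL = −20·log₁₀|Γ| = −20·log₁₀(0.297)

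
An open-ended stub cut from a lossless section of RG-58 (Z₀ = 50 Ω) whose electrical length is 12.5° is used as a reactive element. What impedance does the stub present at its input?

Z_in ≈ −j226 Ω

tan(βl) = 0.222
For an open-ended stub, Z_in = −jZ_0·cot(βl) = −jZ_0/tan(βl)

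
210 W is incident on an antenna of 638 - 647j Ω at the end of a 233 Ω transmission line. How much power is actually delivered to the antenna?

|Γ| = |(405 − j647)/(871 − j647)| = 0.703
|Γ|² = 0.495
P_refl = |Γ|²·P_inc = 104 W, P_del = (1 − |Γ|²)·P_inc = 106 W

P_delivered ≈ 106 W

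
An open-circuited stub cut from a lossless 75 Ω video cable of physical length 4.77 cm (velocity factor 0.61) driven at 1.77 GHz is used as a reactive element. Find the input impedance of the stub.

λ = v/f = 0.61·c / 1.77 GHz = 0.103 m
βl = 2π·l/λ = 2π × 0.461 = 166°
tan(βl) = -0.248
For an open-circuited stub, Z_in = −jZ_0·cot(βl) = −jZ_0/tan(βl)

Z_in ≈ +j303 Ω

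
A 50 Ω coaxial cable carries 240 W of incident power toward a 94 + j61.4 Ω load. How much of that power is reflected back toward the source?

|Γ| = |(44 + j61.4)/(144 + j61.4)| = 0.483
|Γ|² = 0.233
P_refl = |Γ|²·P_inc = 55.9 W, P_del = (1 − |Γ|²)·P_inc = 184 W

P_reflected ≈ 55.9 W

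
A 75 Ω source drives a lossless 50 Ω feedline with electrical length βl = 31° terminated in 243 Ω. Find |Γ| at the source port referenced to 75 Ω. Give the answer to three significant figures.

tan(βl) = 0.601
Z_in = Z_0·(Z_L + jZ_0·tanβl)/(Z_0 + jZ_L·tanβl) = 34.7 − j71.3 Ω
Γ_s = (Z_in − Z_s)/(Z_in + Z_s) = (-40.3 − j71.3)/(110 − j71.3), |Γ_s| = 0.626

|Γ| ≈ 0.626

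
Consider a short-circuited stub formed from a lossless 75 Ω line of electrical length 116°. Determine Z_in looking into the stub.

Z_in ≈ −j154 Ω

tan(βl) = -2.05
For a short-circuited stub, Z_in = jZ_0·tan(βl)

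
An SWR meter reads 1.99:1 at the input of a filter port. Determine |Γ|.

|Γ| ≈ 0.331

|Γ| = (S − 1)/(S + 1) = (1.99 − 1)/(1.99 + 1) = 0.99/2.99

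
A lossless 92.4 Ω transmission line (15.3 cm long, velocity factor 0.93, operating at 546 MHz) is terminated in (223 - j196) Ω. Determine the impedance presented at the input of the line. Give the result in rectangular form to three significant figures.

Z_in ≈ 27.1 + j49.9 Ω

λ = v/f = 0.93·c / 546 MHz = 0.511 m
βl = 2π·l/λ = 2π × 0.299 = 108°
tan(βl) = tan(108°) = -3.12
Z_in = Z_0·(Z_L + jZ_0·tanβl)/(Z_0 + jZ_L·tanβl)
     = 92.4·(223 − j484)/(-518 − j695)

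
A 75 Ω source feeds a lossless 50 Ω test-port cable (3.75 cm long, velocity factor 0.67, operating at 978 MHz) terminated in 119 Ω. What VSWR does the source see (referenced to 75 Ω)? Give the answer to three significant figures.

λ = v/f = 0.67·c / 978 MHz = 0.206 m
βl = 2π·l/λ = 2π × 0.182 = 65.7°
tan(βl) = 2.21
Z_in = Z_0·(Z_L + jZ_0·tanβl)/(Z_0 + jZ_L·tanβl) = 24.4 − j18 Ω
Γ_s = (Z_in − Z_s)/(Z_in + Z_s) = (-50.6 − j18)/(99.4 − j18), |Γ_s| = 0.531
VSWR = (1 + |Γ_s|)/(1 − |Γ_s|)

VSWR ≈ 3.27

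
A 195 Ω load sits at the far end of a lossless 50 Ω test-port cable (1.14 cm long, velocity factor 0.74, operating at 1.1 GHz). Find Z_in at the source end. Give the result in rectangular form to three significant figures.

λ = v/f = 0.74·c / 1.1 GHz = 0.202 m
βl = 2π·l/λ = 2π × 0.0565 = 20.3°
tan(βl) = tan(20.3°) = 0.371
Z_in = Z_0·(Z_L + jZ_0·tanβl)/(Z_0 + jZ_L·tanβl)
     = 50·(195 + j18.5)/(50 + j72.3)

Z_in ≈ 71.8 − j85.2 Ω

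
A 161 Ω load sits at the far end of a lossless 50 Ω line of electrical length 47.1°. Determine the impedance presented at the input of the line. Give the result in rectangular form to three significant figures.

tan(βl) = tan(47.1°) = 1.08
Z_in = Z_0·(Z_L + jZ_0·tanβl)/(Z_0 + jZ_L·tanβl)
     = 50·(161 + j53.8)/(50 + j173)

Z_in ≈ 26.7 − j38.8 Ω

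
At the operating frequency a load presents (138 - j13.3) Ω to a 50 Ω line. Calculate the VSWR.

Γ = (Z_L − Z_0)/(Z_L + Z_0) = (88 − j13.3)/(188 − j13.3)
|Γ| = 89/188 = 0.472
VSWR = (1 + |Γ|)/(1 − |Γ|) = 1.47/0.528

VSWR ≈ 2.79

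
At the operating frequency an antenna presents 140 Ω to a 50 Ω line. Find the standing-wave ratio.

For a purely resistive load, VSWR = R_L/Z_0 or Z_0/R_L (whichever > 1) = 140/50

VSWR ≈ 2.8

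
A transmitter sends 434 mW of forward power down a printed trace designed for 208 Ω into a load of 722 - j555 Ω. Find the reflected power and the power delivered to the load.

|Γ| = |(514 − j555)/(930 − j555)| = 0.698
|Γ|² = 0.488
P_refl = |Γ|²·P_inc = 212 mW, P_del = (1 − |Γ|²)·P_inc = 222 mW

P_reflected ≈ 212 mW; P_delivered ≈ 222 mW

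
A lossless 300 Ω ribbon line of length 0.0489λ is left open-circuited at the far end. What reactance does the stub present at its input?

X_in ≈ -945 Ω (capacitive)

βl = 2π × 0.0489 = 17.6°
tan(βl) = 0.317
For an open-circuited stub, Z_in = −jZ_0·cot(βl) = −jZ_0/tan(βl)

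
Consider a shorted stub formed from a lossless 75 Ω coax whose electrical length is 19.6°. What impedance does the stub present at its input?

Z_in ≈ +j26.7 Ω

tan(βl) = 0.356
For a shorted stub, Z_in = jZ_0·tan(βl)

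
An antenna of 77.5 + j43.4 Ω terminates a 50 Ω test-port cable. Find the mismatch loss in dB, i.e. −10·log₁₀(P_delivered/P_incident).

mismatch loss ≈ 0.683 dB

Γ = (27.5 + j43.4)/(127.5 + j43.4), |Γ| = 0.381
|Γ|² = 0.146, so P_del/P_inc = 1 − |Γ|² = 0.854
ML = −10·log₁₀(1 − |Γ|²)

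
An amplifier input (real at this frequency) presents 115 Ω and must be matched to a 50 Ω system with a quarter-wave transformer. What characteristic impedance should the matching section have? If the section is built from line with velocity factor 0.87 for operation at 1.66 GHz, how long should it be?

Z_qwt ≈ 75.8 Ω; length ≈ 3.93 cm

Z_qwt = √(Z_0·R_L) = √(50 × 115) = √5750
λ = 0.87·c/f = 0.157 m, so l = λ/4 = 0.0393 m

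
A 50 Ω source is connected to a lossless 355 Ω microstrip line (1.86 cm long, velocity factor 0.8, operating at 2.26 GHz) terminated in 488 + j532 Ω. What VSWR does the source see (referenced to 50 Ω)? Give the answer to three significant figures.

λ = v/f = 0.8·c / 2.26 GHz = 0.106 m
βl = 2π·l/λ = 2π × 0.175 = 63.1°
tan(βl) = 1.97
Z_in = Z_0·(Z_L + jZ_0·tanβl)/(Z_0 + jZ_L·tanβl) = 214 − j335 Ω
Γ_s = (Z_in − Z_s)/(Z_in + Z_s) = (164 − j335)/(264 − j335), |Γ_s| = 0.874
VSWR = (1 + |Γ_s|)/(1 − |Γ_s|)

VSWR ≈ 14.9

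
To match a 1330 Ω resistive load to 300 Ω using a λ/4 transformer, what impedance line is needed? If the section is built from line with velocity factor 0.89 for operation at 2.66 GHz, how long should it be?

Z_qwt = √(Z_0·R_L) = √(300 × 1330) = √399000
λ = 0.89·c/f = 0.1 m, so l = λ/4 = 0.0251 m

Z_qwt ≈ 632 Ω; length ≈ 2.51 cm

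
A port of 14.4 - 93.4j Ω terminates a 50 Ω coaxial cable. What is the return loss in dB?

Γ = (-35.6 − j93.4)/(64.4 − j93.4), |Γ| = 0.881
RL = −20·log₁₀|Γ| = −20·log₁₀(0.881)

RL ≈ 1.1 dB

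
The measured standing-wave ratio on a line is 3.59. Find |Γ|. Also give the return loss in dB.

|Γ| ≈ 0.564; return loss ≈ 4.97 dB

|Γ| = (S − 1)/(S + 1) = (3.59 − 1)/(3.59 + 1) = 2.59/4.59
RL = −20·log₁₀|Γ| = −20·log₁₀(0.564)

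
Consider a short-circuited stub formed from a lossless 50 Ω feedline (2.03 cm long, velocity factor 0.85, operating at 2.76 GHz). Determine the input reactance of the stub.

λ = v/f = 0.85·c / 2.76 GHz = 0.0924 m
βl = 2π·l/λ = 2π × 0.22 = 79.1°
tan(βl) = 5.19
For a short-circuited stub, Z_in = jZ_0·tan(βl)

X_in ≈ 260 Ω (inductive)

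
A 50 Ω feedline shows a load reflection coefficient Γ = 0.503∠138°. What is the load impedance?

Z_L ≈ 18.7 + j16.8 Ω

Z_L = Z_0·(1 + Γ)/(1 − Γ) = 50·(0.626 + j0.337)/(1.37 − j0.337)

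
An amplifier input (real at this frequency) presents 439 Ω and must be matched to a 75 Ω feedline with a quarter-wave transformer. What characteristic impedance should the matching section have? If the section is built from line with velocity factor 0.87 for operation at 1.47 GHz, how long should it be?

Z_qwt ≈ 181 Ω; length ≈ 4.44 cm

Z_qwt = √(Z_0·R_L) = √(75 × 439) = √32920
λ = 0.87·c/f = 0.178 m, so l = λ/4 = 0.0444 m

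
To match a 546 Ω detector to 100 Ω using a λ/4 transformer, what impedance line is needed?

Z_qwt ≈ 234 Ω

Z_qwt = √(Z_0·R_L) = √(100 × 546) = √54600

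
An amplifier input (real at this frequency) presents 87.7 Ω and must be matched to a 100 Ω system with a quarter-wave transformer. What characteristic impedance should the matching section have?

Z_qwt ≈ 93.6 Ω

Z_qwt = √(Z_0·R_L) = √(100 × 87.7) = √8770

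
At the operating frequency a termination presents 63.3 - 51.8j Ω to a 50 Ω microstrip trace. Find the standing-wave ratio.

VSWR ≈ 2.5

Γ = (Z_L − Z_0)/(Z_L + Z_0) = (13.3 − j51.8)/(113.3 − j51.8)
|Γ| = 53.5/125 = 0.429
VSWR = (1 + |Γ|)/(1 − |Γ|) = 1.43/0.571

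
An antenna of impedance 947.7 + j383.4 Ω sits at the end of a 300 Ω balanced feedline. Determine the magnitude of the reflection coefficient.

|Γ| ≈ 0.577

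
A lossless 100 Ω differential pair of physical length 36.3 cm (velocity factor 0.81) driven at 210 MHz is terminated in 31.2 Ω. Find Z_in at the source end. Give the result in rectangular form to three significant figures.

λ = v/f = 0.81·c / 210 MHz = 1.16 m
βl = 2π·l/λ = 2π × 0.314 = 113°
tan(βl) = tan(113°) = -2.36
Z_in = Z_0·(Z_L + jZ_0·tanβl)/(Z_0 + jZ_L·tanβl)
     = 100·(31.2 − j236)/(100 − j73.7)

Z_in ≈ 133 − j138 Ω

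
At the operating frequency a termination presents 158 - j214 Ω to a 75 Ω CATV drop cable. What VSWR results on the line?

VSWR ≈ 6.29

Γ = (Z_L − Z_0)/(Z_L + Z_0) = (83 − j214)/(233 − j214)
|Γ| = 230/316 = 0.726
VSWR = (1 + |Γ|)/(1 − |Γ|) = 1.73/0.274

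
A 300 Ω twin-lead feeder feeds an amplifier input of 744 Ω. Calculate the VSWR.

VSWR ≈ 2.48

Γ = (744 − 300)/(744 + 300) = 0.425
VSWR = (1 + 0.425)/(1 − 0.425)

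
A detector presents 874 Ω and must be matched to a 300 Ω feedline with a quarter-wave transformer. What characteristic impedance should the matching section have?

Z_qwt ≈ 512 Ω

Z_qwt = √(Z_0·R_L) = √(300 × 874) = √262200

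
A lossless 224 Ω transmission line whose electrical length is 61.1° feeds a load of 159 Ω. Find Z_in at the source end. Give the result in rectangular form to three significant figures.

tan(βl) = tan(61.1°) = 1.81
Z_in = Z_0·(Z_L + jZ_0·tanβl)/(Z_0 + jZ_L·tanβl)
     = 224·(159 + j406)/(224 + j288)

Z_in ≈ 257 + j75.9 Ω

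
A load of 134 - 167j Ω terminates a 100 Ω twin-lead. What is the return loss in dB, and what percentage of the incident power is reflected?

Γ = (34 − j167)/(234 − j167), |Γ| = 0.593
RL = −20·log₁₀(0.593) = 4.54 dB
P_refl/P_inc = |Γ|² = 0.351

RL ≈ 4.54 dB; 35.1% of incident power reflected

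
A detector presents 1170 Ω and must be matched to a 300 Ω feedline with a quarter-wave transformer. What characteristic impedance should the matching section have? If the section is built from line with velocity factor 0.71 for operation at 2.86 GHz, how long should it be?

Z_qwt = √(Z_0·R_L) = √(300 × 1170) = √351000
λ = 0.71·c/f = 0.0745 m, so l = λ/4 = 0.0186 m

Z_qwt ≈ 592 Ω; length ≈ 1.86 cm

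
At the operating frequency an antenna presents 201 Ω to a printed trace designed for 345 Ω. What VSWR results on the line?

For a purely resistive load, VSWR = R_L/Z_0 or Z_0/R_L (whichever > 1) = 345/201

VSWR ≈ 1.72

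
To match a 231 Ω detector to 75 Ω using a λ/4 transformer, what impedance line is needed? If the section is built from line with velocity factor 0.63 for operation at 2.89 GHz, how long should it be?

Z_qwt ≈ 132 Ω; length ≈ 1.63 cm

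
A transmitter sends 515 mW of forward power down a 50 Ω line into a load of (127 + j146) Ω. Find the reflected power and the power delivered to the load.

|Γ| = |(77 + j146)/(177 + j146)| = 0.719
|Γ|² = 0.518
P_refl = |Γ|²·P_inc = 267 mW, P_del = (1 − |Γ|²)·P_inc = 248 mW

P_reflected ≈ 267 mW; P_delivered ≈ 248 mW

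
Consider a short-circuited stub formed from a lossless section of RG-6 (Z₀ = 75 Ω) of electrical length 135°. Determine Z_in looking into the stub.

Z_in ≈ −j75 Ω

tan(βl) = -1
For a short-circuited stub, Z_in = jZ_0·tan(βl)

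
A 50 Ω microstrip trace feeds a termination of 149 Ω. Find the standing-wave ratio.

VSWR ≈ 2.98

Γ = (149 − 50)/(149 + 50) = 0.497
VSWR = (1 + 0.497)/(1 − 0.497)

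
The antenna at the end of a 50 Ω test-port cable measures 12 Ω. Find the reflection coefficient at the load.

Γ = -0.613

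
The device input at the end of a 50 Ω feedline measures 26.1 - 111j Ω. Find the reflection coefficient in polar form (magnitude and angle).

Γ ≈ 0.844 ∠ -46.6°

Γ = (Z_L − Z_0)/(Z_L + Z_0) = (-23.9 − j111)/(76.1 − j111)
|Γ| = 114/135 = 0.844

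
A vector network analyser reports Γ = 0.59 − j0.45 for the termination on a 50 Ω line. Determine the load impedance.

Z_L = Z_0·(1 + Γ)/(1 − Γ) = 50·(1.59 − j0.45)/(0.41 + j0.45)

Z_L ≈ 60.6 − j121 Ω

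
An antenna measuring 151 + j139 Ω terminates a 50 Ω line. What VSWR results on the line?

VSWR ≈ 5.74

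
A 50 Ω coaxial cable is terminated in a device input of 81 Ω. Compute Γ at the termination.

Γ = 0.237

Γ = (Z_L − Z_0)/(Z_L + Z_0) = (81 − 50)/(81 + 50) = 31/131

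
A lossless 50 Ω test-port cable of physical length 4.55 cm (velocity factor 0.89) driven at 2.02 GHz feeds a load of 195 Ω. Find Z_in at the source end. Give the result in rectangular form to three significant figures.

Z_in ≈ 18.1 + j30.5 Ω

λ = v/f = 0.89·c / 2.02 GHz = 0.132 m
βl = 2π·l/λ = 2π × 0.344 = 124°
tan(βl) = tan(124°) = -1.49
Z_in = Z_0·(Z_L + jZ_0·tanβl)/(Z_0 + jZ_L·tanβl)
     = 50·(195 − j74.3)/(50 − j290)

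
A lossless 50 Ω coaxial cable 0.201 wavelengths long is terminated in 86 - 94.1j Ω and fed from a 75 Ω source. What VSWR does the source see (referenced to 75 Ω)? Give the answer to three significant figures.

VSWR ≈ 6.18

βl = 2π × 0.201 = 72.4°
tan(βl) = 3.14
Z_in = Z_0·(Z_L + jZ_0·tanβl)/(Z_0 + jZ_L·tanβl) = 12.1 − j0.368 Ω
Γ_s = (Z_in − Z_s)/(Z_in + Z_s) = (-62.9 − j0.368)/(87.1 − j0.368), |Γ_s| = 0.721
VSWR = (1 + |Γ_s|)/(1 − |Γ_s|)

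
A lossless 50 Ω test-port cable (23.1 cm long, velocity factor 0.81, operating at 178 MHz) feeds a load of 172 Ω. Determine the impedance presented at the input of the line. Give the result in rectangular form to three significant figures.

Z_in ≈ 18.5 − j24.8 Ω

λ = v/f = 0.81·c / 178 MHz = 1.37 m
βl = 2π·l/λ = 2π × 0.169 = 60.9°
tan(βl) = tan(60.9°) = 1.8
Z_in = Z_0·(Z_L + jZ_0·tanβl)/(Z_0 + jZ_L·tanβl)
     = 50·(172 + j89.9)/(50 + j309)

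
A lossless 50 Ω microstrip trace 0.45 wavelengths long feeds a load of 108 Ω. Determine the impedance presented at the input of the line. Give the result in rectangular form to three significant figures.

βl = 2π × 0.45 = 162°
tan(βl) = tan(162°) = -0.325
Z_in = Z_0·(Z_L + jZ_0·tanβl)/(Z_0 + jZ_L·tanβl)
     = 50·(108 − j16.2)/(50 − j35.1)

Z_in ≈ 80 + j39.9 Ω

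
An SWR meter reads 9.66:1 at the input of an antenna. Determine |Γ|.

|Γ| ≈ 0.812

|Γ| = (S − 1)/(S + 1) = (9.66 − 1)/(9.66 + 1) = 8.66/10.7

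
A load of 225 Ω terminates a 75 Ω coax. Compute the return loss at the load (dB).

Γ = (225 − 75)/(225 + 75) = 0.5
RL = −20·log₁₀|Γ| = −20·log₁₀(0.5)

RL ≈ 6.02 dB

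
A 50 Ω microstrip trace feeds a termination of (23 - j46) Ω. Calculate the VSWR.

VSWR ≈ 4.24

Γ = (Z_L − Z_0)/(Z_L + Z_0) = (-27 − j46)/(73 − j46)
|Γ| = 53.3/86.3 = 0.618
VSWR = (1 + |Γ|)/(1 − |Γ|) = 1.62/0.382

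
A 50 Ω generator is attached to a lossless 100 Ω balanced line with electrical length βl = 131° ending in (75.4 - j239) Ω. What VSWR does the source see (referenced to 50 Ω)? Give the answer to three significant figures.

VSWR ≈ 16

tan(βl) = -1.15
Z_in = Z_0·(Z_L + jZ_0·tanβl)/(Z_0 + jZ_L·tanβl) = 45.9 + j180 Ω
Γ_s = (Z_in − Z_s)/(Z_in + Z_s) = (-4.05 + j180)/(95.9 + j180), |Γ_s| = 0.882
VSWR = (1 + |Γ_s|)/(1 − |Γ_s|)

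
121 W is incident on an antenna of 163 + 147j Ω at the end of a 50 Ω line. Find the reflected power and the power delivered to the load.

P_reflected ≈ 62.1 W; P_delivered ≈ 58.9 W

|Γ| = |(113 + j147)/(213 + j147)| = 0.716
|Γ|² = 0.513
P_refl = |Γ|²·P_inc = 62.1 W, P_del = (1 − |Γ|²)·P_inc = 58.9 W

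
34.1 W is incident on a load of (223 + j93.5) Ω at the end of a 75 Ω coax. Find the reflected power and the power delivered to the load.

|Γ| = |(148 + j93.5)/(298 + j93.5)| = 0.561
|Γ|² = 0.314
P_refl = |Γ|²·P_inc = 10.7 W, P_del = (1 − |Γ|²)·P_inc = 23.4 W

P_reflected ≈ 10.7 W; P_delivered ≈ 23.4 W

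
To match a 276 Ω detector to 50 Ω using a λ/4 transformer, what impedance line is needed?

Z_qwt ≈ 117 Ω

Z_qwt = √(Z_0·R_L) = √(50 × 276) = √13800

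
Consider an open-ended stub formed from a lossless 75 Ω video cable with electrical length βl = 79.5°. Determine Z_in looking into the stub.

tan(βl) = 5.4
For an open-ended stub, Z_in = −jZ_0·cot(βl) = −jZ_0/tan(βl)

Z_in ≈ −j13.9 Ω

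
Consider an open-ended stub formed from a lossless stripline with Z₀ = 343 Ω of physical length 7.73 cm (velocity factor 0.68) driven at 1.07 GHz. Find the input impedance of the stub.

Z_in ≈ +j508 Ω

λ = v/f = 0.68·c / 1.07 GHz = 0.191 m
βl = 2π·l/λ = 2π × 0.405 = 146°
tan(βl) = -0.676
For an open-ended stub, Z_in = −jZ_0·cot(βl) = −jZ_0/tan(βl)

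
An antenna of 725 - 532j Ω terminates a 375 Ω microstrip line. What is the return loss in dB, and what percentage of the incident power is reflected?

Γ = (350 − j532)/(1100 − j532), |Γ| = 0.521
RL = −20·log₁₀(0.521) = 5.66 dB
P_refl/P_inc = |Γ|² = 0.272

RL ≈ 5.66 dB; 27.2% of incident power reflected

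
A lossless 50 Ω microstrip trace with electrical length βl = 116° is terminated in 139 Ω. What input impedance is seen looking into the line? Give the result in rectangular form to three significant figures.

tan(βl) = tan(116°) = -2.05
Z_in = Z_0·(Z_L + jZ_0·tanβl)/(Z_0 + jZ_L·tanβl)
     = 50·(139 − j103)/(50 − j285)

Z_in ≈ 21.6 + j20.6 Ω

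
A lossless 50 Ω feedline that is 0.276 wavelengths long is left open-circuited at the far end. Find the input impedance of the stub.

Z_in ≈ +j8.24 Ω

βl = 2π × 0.276 = 99.4°
tan(βl) = -6.07
For an open-circuited stub, Z_in = −jZ_0·cot(βl) = −jZ_0/tan(βl)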